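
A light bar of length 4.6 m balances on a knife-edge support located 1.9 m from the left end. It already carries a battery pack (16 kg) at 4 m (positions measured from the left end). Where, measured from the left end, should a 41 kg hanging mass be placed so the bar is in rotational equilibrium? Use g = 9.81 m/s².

x ≈ 1.08 m from the left end

Choose the knife-edge support (at 1.9 m from the left end) as the axis so the support reaction has zero arm there.
Battery pack: 16 × 9.81 = 157 N down at 4 m → arm 2.1 m, τ = 157 × 2.1 = 329.7 N·m clockwise.
Net moment of existing loads = 329.7 N·m clockwise.
The hanging mass weighs 41 × 9.81 = 402.2 N and must supply an equal counterclockwise moment, so its lever arm about the knife-edge support is 329.7 / 402.2 = 0.82 m.
That puts it at 1.9 − 0.82 = 1.08 m from the left end.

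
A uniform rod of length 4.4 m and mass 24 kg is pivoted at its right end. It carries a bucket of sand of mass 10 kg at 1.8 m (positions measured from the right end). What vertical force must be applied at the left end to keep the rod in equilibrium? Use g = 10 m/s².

Choose the right end as the axis so the unknown pivot reaction has zero arm there.
Beam weight: 24 × 10 = 240 N down at 2.2 m → arm 2.2 m, τ = 240 × 2.2 = 528 N·m counterclockwise.
Bucket of sand: 10 × 10 = 100 N down at 1.8 m → arm 1.8 m, τ = 100 × 1.8 = 180 N·m counterclockwise.
Net moment of the loads = 708 N·m counterclockwise.
The upward force F acts at the left end, arm 4.4 m, giving F × 4.4 clockwise.
Setting net torque to zero: F × 4.4 = 708 → F = 708 / 4.4 = 161 N.

F ≈ 161 N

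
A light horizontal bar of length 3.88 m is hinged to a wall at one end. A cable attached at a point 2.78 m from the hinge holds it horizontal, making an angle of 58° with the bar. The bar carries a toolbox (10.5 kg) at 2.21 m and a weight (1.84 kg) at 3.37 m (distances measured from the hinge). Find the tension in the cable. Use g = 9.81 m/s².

T ≈ 122 N

About the hinge:
Toolbox: 10.5 × 9.81 = 103 N down at 2.21 m → arm 2.21 m, τ = 103 × 2.21 = 227.6 N·m clockwise.
Weight: 1.84 × 9.81 = 18.05 N down at 3.37 m → arm 3.37 m, τ = 18.05 × 3.37 = 60.83 N·m clockwise.
Total clockwise load moment = 288.4 N·m.
The cable tension T acts at 2.78 m; only its component perpendicular to the bar, T sinθ, produces torque. sin 58° = 0.848.
Setting net torque to zero: T × 2.78 × 0.848 = 288.4 → T = 288.4 / 2.357 = 122 N.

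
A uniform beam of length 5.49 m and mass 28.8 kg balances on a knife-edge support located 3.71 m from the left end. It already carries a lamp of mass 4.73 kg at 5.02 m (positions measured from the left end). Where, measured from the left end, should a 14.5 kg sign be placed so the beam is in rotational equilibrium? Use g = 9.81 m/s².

x ≈ 5.2 m from the left end

Sum moments about the knife-edge support (at 3.71 m from the left end) (the support reaction has zero arm there).
Beam weight: 28.8 × 9.81 = 282.5 N down at 2.745 m → arm 0.965 m, τ = 282.5 × 0.965 = 272.6 N·m counterclockwise.
Lamp: 4.73 × 9.81 = 46.4 N down at 5.02 m → arm 1.31 m, τ = 46.4 × 1.31 = 60.78 N·m clockwise.
Net moment of existing loads = 211.8 N·m counterclockwise.
The sign weighs 14.5 × 9.81 = 142.2 N and must supply an equal clockwise moment, so its lever arm about the knife-edge support is 211.8 / 142.2 = 1.49 m.
That puts it at 3.71 + 1.49 = 5.2 m from the left end.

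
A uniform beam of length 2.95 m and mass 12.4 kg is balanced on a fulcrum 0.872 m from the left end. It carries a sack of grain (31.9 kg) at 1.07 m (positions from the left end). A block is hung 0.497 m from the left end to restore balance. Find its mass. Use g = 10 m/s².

Taking torques about the fulcrum (at 0.872 m from the left end):
Beam weight: 12.4 × 10 = 124 N down at 1.475 m → arm 0.603 m, τ = 124 × 0.603 = 74.77 N·m clockwise.
Sack of grain: 31.9 × 10 = 319 N down at 1.07 m → arm 0.198 m, τ = 319 × 0.198 = 63.16 N·m clockwise.
Net moment of known loads = 137.9 N·m clockwise.
An unknown mass m at 0.497 m has arm 0.375 m; its moment is m·g·0.375 counterclockwise.
Στ = 0 ⇒ m × 10 × 0.375 = 137.9 ⇒ m = 137.9 / (10 × 0.375) = 36.8 kg.

m ≈ 36.8 kg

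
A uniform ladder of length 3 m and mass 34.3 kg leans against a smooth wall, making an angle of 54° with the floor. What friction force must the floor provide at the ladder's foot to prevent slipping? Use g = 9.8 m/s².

f ≈ 122 N

Sum moments about the foot of the ladder (the floor normal and friction both act there and drop out).
Ladder weight 34.3×9.8 = 336.1 N acts at 1.5 m along the ladder; its horizontal arm is 1.5·cos54° = 0.8817 m → τ = 296.3 N·m clockwise.
Wall normal N acts horizontally at the top; its moment arm is the height L sinθ = 3·sin54° = 2.427 m, counterclockwise.
For rotational equilibrium, N × 2.427 = 296.3, so N = 122 N.
ΣFx = 0: friction at the foot balances the wall's push, so f = N_wall = 122 N.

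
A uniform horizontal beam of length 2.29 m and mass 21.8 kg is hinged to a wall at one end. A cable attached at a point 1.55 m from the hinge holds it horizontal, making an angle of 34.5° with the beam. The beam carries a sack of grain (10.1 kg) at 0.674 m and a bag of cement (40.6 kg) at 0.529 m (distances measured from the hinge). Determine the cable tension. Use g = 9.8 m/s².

T ≈ 594 N

Sum moments about the hinge (the unknown hinge reaction has zero arm there).
Beam weight: 21.8 × 9.8 = 213.6 N down at 1.145 m → arm 1.145 m, τ = 213.6 × 1.145 = 244.6 N·m clockwise.
Sack of grain: 10.1 × 9.8 = 98.98 N down at 0.674 m → arm 0.674 m, τ = 98.98 × 0.674 = 66.71 N·m clockwise.
Bag of cement: 40.6 × 9.8 = 397.9 N down at 0.529 m → arm 0.529 m, τ = 397.9 × 0.529 = 210.5 N·m clockwise.
Total clockwise load moment = 521.8 N·m.
The cable tension T acts at 1.55 m; only its component perpendicular to the beam, T sinθ, produces torque. sin 34.5° = 0.5664.
Balancing moments: T × 1.55 × 0.5664 = 521.8, giving T = 521.8 / 0.8779 = 594 N.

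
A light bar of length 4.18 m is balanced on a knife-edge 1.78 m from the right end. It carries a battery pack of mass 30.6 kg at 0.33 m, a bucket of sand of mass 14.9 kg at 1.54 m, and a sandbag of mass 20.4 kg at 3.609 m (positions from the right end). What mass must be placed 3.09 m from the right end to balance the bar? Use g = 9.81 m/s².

Taking torques about the knife-edge (at 1.78 m from the right end):
Battery pack: 30.6 × 9.81 = 300.2 N down at 0.33 m → arm 1.45 m, τ = 300.2 × 1.45 = 435.3 N·m clockwise.
Bucket of sand: 14.9 × 9.81 = 146.2 N down at 1.54 m → arm 0.24 m, τ = 146.2 × 0.24 = 35.09 N·m clockwise.
Sandbag: 20.4 × 9.81 = 200.1 N down at 3.609 m → arm 1.829 m, τ = 200.1 × 1.829 = 366 N·m counterclockwise.
Net moment of known loads = 104.4 N·m clockwise.
An unknown mass m at 3.09 m has arm 1.31 m; its moment is m·g·1.31 counterclockwise.
Setting net torque to zero: m × 9.81 × 1.31 = 104.4 → m = 104.4 / (9.81 × 1.31) = 8.12 kg.

m ≈ 8.12 kg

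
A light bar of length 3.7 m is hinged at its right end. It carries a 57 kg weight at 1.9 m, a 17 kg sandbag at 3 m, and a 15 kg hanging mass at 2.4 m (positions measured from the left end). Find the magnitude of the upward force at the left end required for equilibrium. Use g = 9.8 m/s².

Sum moments about the right end (the unknown pivot reaction has zero arm there).
Weight: 57 × 9.8 = 558.6 N down at 1.9 m → arm 1.8 m, τ = 558.6 × 1.8 = 1005 N·m counterclockwise.
Sandbag: 17 × 9.8 = 166.6 N down at 3 m → arm 0.7 m, τ = 166.6 × 0.7 = 116.6 N·m counterclockwise.
Hanging mass: 15 × 9.8 = 147 N down at 2.4 m → arm 1.3 m, τ = 147 × 1.3 = 191.1 N·m counterclockwise.
Net moment of the loads = 1313 N·m counterclockwise.
The upward force F acts at the left end, arm 3.7 m, giving F × 3.7 clockwise.
Setting net torque to zero: F × 3.7 = 1313 → F = 1313 / 3.7 = 355 N.

F ≈ 355 N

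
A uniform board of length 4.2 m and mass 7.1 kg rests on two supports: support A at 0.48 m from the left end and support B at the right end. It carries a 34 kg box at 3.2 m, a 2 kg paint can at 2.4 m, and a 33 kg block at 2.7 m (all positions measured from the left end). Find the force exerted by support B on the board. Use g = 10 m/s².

Taking torques about support A:
Beam weight: 7.1 × 10 = 71 N down at 2.1 m → arm 1.62 m, τ = 71 × 1.62 = 115 N·m clockwise.
Box: 34 × 10 = 340 N down at 3.2 m → arm 2.72 m, τ = 340 × 2.72 = 924.8 N·m clockwise.
Paint can: 2 × 10 = 20 N down at 2.4 m → arm 1.92 m, τ = 20 × 1.92 = 38.4 N·m clockwise.
Block: 33 × 10 = 330 N down at 2.7 m → arm 2.22 m, τ = 330 × 2.22 = 732.6 N·m clockwise.
Net load moment about support A = 1811 N·m clockwise.
Reaction R at support B is upward at 4.2 m, arm 3.72 m → moment R × 3.72 counterclockwise.
Balancing moments: R × 3.72 = 1811, giving R = 487 N.

R_B ≈ 487 N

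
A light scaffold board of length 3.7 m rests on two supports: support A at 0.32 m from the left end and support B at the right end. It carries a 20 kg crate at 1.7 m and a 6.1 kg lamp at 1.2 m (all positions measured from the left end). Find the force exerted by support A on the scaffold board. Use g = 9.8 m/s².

About support B:
Crate: 20 × 9.8 = 196 N down at 1.7 m → arm 2 m, τ = 196 × 2 = 392 N·m counterclockwise.
Lamp: 6.1 × 9.8 = 59.78 N down at 1.2 m → arm 2.5 m, τ = 59.78 × 2.5 = 149.4 N·m counterclockwise.
Net load moment about support B = 541.4 N·m counterclockwise.
Reaction R at support A is upward at 0.32 m, arm 3.38 m → moment R × 3.38 clockwise.
Setting net torque to zero: R × 3.38 = 541.4 → R = 160 N.

R_A ≈ 160 N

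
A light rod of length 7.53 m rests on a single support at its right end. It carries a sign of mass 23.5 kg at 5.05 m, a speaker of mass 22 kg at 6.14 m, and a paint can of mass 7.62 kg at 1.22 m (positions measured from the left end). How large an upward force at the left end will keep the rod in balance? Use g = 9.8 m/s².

Choose the right end as the axis so the unknown pivot reaction has zero arm there.
Sign: 23.5 × 9.8 = 230.3 N down at 5.05 m → arm 2.48 m, τ = 230.3 × 2.48 = 571.1 N·m counterclockwise.
Speaker: 22 × 9.8 = 215.6 N down at 6.14 m → arm 1.39 m, τ = 215.6 × 1.39 = 299.7 N·m counterclockwise.
Paint can: 7.62 × 9.8 = 74.68 N down at 1.22 m → arm 6.31 m, τ = 74.68 × 6.31 = 471.2 N·m counterclockwise.
Net moment of the loads = 1342 N·m counterclockwise.
The upward force F acts at the left end, arm 7.53 m, giving F × 7.53 clockwise.
Setting net torque to zero: F × 7.53 = 1342 → F = 1342 / 7.53 = 178 N.

F ≈ 178 N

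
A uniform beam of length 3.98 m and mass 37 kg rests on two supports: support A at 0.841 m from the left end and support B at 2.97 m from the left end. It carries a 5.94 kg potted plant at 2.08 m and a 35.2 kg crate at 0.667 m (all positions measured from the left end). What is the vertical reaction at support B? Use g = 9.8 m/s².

R_B ≈ 201 N

Sum moments about support A (its reaction then has zero moment arm).
Beam weight: 37 × 9.8 = 362.6 N down at 1.99 m → arm 1.149 m, τ = 362.6 × 1.149 = 416.6 N·m clockwise.
Potted plant: 5.94 × 9.8 = 58.21 N down at 2.08 m → arm 1.239 m, τ = 58.21 × 1.239 = 72.12 N·m clockwise.
Crate: 35.2 × 9.8 = 345 N down at 0.667 m → arm 0.174 m, τ = 345 × 0.174 = 60.03 N·m counterclockwise.
Net load moment about support A = 428.7 N·m clockwise.
Reaction R at support B is upward at 2.97 m, arm 2.129 m → moment R × 2.129 counterclockwise.
Setting net torque to zero: R × 2.129 = 428.7 → R = 201 N.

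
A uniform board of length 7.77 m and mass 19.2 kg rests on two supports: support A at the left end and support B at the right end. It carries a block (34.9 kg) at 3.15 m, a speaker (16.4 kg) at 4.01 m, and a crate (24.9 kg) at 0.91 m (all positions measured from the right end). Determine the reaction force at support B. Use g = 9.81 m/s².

About support A:
Beam weight: 19.2 × 9.81 = 188.4 N down at 3.885 m → arm 3.885 m, τ = 188.4 × 3.885 = 731.9 N·m clockwise.
Block: 34.9 × 9.81 = 342.4 N down at 3.15 m → arm 4.62 m, τ = 342.4 × 4.62 = 1582 N·m clockwise.
Speaker: 16.4 × 9.81 = 160.9 N down at 4.01 m → arm 3.76 m, τ = 160.9 × 3.76 = 605 N·m clockwise.
Crate: 24.9 × 9.81 = 244.3 N down at 0.91 m → arm 6.86 m, τ = 244.3 × 6.86 = 1676 N·m clockwise.
Net load moment about support A = 4595 N·m clockwise.
Reaction R at support B is upward at 0 m, arm 7.77 m → moment R × 7.77 counterclockwise.
For rotational equilibrium, R × 7.77 = 4595, so R = 591 N.

R_B ≈ 591 N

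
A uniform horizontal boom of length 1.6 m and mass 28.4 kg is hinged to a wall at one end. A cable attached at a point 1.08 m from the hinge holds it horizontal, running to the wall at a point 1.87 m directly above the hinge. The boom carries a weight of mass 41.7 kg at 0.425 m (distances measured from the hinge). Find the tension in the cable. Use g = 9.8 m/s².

Taking torques about the hinge:
Beam weight: 28.4 × 9.8 = 278.3 N down at 0.8 m → arm 0.8 m, τ = 278.3 × 0.8 = 222.6 N·m clockwise.
Weight: 41.7 × 9.8 = 408.7 N down at 0.425 m → arm 0.425 m, τ = 408.7 × 0.425 = 173.7 N·m clockwise.
Total clockwise load moment = 396.3 N·m.
The cable tension T acts at 1.08 m; only its component perpendicular to the boom, T sinθ, produces torque. sinθ = h/√(h²+d²) = 1.87/√(1.87²+1.08²) = 0.866.
Στ = 0 ⇒ T × 1.08 × 0.866 = 396.3 ⇒ T = 396.3 / 0.9353 = 424 N.

T ≈ 424 N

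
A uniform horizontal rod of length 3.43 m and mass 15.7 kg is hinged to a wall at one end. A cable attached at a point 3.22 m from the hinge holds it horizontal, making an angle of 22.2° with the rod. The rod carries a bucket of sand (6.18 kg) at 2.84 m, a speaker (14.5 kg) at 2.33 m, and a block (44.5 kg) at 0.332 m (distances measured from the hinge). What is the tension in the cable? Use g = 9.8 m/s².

Sum moments about the hinge (the unknown hinge reaction has zero arm there).
Beam weight: 15.7 × 9.8 = 153.9 N down at 1.715 m → arm 1.715 m, τ = 153.9 × 1.715 = 263.9 N·m clockwise.
Bucket of sand: 6.18 × 9.8 = 60.56 N down at 2.84 m → arm 2.84 m, τ = 60.56 × 2.84 = 172 N·m clockwise.
Speaker: 14.5 × 9.8 = 142.1 N down at 2.33 m → arm 2.33 m, τ = 142.1 × 2.33 = 331.1 N·m clockwise.
Block: 44.5 × 9.8 = 436.1 N down at 0.332 m → arm 0.332 m, τ = 436.1 × 0.332 = 144.8 N·m clockwise.
Total clockwise load moment = 911.8 N·m.
The cable tension T acts at 3.22 m; only its component perpendicular to the rod, T sinθ, produces torque. sin 22.2° = 0.3778.
For rotational equilibrium, T × 3.22 × 0.3778 = 911.8, so T = 911.8 / 1.217 = 749 N.

T ≈ 749 N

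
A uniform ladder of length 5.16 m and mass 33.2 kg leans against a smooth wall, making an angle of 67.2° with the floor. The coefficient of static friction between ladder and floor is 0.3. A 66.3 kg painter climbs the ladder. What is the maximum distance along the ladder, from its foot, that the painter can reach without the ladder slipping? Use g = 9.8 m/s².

Taking torques about the foot of the ladder:
Ladder weight 33.2×9.8 = 325.4 N acts at 2.58 m along the ladder; its horizontal arm is 2.58·cos67.2° = 0.9998 m → τ = 325.3 N·m clockwise.
Painter weight 66.3×9.8 = 649.7 N at distance d → arm d·cos67.2° → τ = 649.7·d·0.3875 clockwise.
Wall normal N at the top has arm L sinθ = 4.757 m counterclockwise, so Στ = 0 gives N·4.757 = 325.3 + 251.8·d.
ΣFy = 0 ⇒ N_floor = 975.1 N, so the maximum friction is μ_s·N_floor = 0.3×975.1 = 292.5 N. ΣFx = 0 ⇒ N_wall = f, so at the slipping point N = 292.5 N.
Substituting: 292.5×4.757 = 325.3 + 251.8·d ⇒ d = (1391 − 325.3) / 251.8 = 4.23 m.

d ≈ 4.23 m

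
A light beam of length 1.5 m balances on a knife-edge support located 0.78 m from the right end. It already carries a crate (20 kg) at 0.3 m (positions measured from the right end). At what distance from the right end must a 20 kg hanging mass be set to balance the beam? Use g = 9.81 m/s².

Take moments about the knife-edge support (at 0.78 m from the right end).
Crate: 20 × 9.81 = 196.2 N down at 0.3 m → arm 0.48 m, τ = 196.2 × 0.48 = 94.18 N·m clockwise.
Net moment of existing loads = 94.18 N·m clockwise.
The hanging mass weighs 20 × 9.81 = 196.2 N and must supply an equal counterclockwise moment, so its lever arm about the knife-edge support is 94.18 / 196.2 = 0.48 m.
That puts it at 0.78 + 0.48 = 1.26 m from the right end.

x ≈ 1.26 m from the right end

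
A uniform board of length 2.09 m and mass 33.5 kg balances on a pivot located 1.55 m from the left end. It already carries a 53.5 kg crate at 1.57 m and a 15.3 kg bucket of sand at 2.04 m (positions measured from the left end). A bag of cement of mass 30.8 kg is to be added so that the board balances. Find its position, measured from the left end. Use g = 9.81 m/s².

x ≈ 1.82 m from the left end

About the pivot (at 1.55 m from the left end):
Beam weight: 33.5 × 9.81 = 328.6 N down at 1.045 m → arm 0.505 m, τ = 328.6 × 0.505 = 165.9 N·m counterclockwise.
Crate: 53.5 × 9.81 = 524.8 N down at 1.57 m → arm 0.02 m, τ = 524.8 × 0.02 = 10.5 N·m clockwise.
Bucket of sand: 15.3 × 9.81 = 150.1 N down at 2.04 m → arm 0.49 m, τ = 150.1 × 0.49 = 73.55 N·m clockwise.
Net moment of existing loads = 81.85 N·m counterclockwise.
The bag of cement weighs 30.8 × 9.81 = 302.1 N and must supply an equal clockwise moment, so its lever arm about the pivot is 81.85 / 302.1 = 0.271 m.
That puts it at 1.55 + 0.271 = 1.82 m from the left end.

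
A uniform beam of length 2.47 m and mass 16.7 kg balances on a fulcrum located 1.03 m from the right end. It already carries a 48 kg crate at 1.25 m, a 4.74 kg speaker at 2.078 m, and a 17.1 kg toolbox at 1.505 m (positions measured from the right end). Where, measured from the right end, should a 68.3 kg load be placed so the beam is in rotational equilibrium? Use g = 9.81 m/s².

x ≈ 0.634 m from the right end

About the fulcrum (at 1.03 m from the right end):
Beam weight: 16.7 × 9.81 = 163.8 N down at 1.235 m → arm 0.205 m, τ = 163.8 × 0.205 = 33.58 N·m counterclockwise.
Crate: 48 × 9.81 = 470.9 N down at 1.25 m → arm 0.22 m, τ = 470.9 × 0.22 = 103.6 N·m counterclockwise.
Speaker: 4.74 × 9.81 = 46.5 N down at 2.078 m → arm 1.048 m, τ = 46.5 × 1.048 = 48.73 N·m counterclockwise.
Toolbox: 17.1 × 9.81 = 167.8 N down at 1.505 m → arm 0.475 m, τ = 167.8 × 0.475 = 79.7 N·m counterclockwise.
Net moment of existing loads = 265.6 N·m counterclockwise.
The load weighs 68.3 × 9.81 = 670 N and must supply an equal clockwise moment, so its lever arm about the fulcrum is 265.6 / 670 = 0.396 m.
That puts it at 1.03 − 0.396 = 0.634 m from the right end.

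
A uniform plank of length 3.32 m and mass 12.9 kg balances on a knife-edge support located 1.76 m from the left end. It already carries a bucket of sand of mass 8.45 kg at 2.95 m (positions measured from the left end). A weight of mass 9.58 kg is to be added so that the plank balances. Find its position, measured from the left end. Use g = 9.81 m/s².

Sum moments about the knife-edge support (at 1.76 m from the left end) (the support reaction has zero arm there).
Beam weight: 12.9 × 9.81 = 126.5 N down at 1.66 m → arm 0.1 m, τ = 126.5 × 0.1 = 12.65 N·m counterclockwise.
Bucket of sand: 8.45 × 9.81 = 82.89 N down at 2.95 m → arm 1.19 m, τ = 82.89 × 1.19 = 98.64 N·m clockwise.
Net moment of existing loads = 85.99 N·m clockwise.
The weight weighs 9.58 × 9.81 = 93.98 N and must supply an equal counterclockwise moment, so its lever arm about the knife-edge support is 85.99 / 93.98 = 0.915 m.
That puts it at 1.76 − 0.915 = 0.845 m from the left end.

x ≈ 0.845 m from the left end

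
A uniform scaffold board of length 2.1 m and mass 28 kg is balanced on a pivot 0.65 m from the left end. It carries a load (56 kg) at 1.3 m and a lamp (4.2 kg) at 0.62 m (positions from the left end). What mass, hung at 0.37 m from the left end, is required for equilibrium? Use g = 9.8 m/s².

m ≈ 170 kg

Sum moments about the pivot (at 0.65 m from the left end) (the support reaction has zero arm there).
Beam weight: 28 × 9.8 = 274.4 N down at 1.05 m → arm 0.4 m, τ = 274.4 × 0.4 = 109.8 N·m clockwise.
Load: 56 × 9.8 = 548.8 N down at 1.3 m → arm 0.65 m, τ = 548.8 × 0.65 = 356.7 N·m clockwise.
Lamp: 4.2 × 9.8 = 41.16 N down at 0.62 m → arm 0.03 m, τ = 41.16 × 0.03 = 1.235 N·m counterclockwise.
Net moment of known loads = 465.3 N·m clockwise.
An unknown mass m at 0.37 m has arm 0.28 m; its moment is m·g·0.28 counterclockwise.
For rotational equilibrium, m × 9.8 × 0.28 = 465.3, so m = 465.3 / (9.8 × 0.28) = 170 kg.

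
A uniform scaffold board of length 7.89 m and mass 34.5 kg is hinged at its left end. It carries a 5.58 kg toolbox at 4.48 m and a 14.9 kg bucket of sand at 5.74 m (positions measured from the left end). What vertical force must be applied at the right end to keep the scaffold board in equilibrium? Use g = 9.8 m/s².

F ≈ 306 N

Taking torques about the left end:
Beam weight: 34.5 × 9.8 = 338.1 N down at 3.945 m → arm 3.945 m, τ = 338.1 × 3.945 = 1334 N·m clockwise.
Toolbox: 5.58 × 9.8 = 54.68 N down at 4.48 m → arm 4.48 m, τ = 54.68 × 4.48 = 245 N·m clockwise.
Bucket of sand: 14.9 × 9.8 = 146 N down at 5.74 m → arm 5.74 m, τ = 146 × 5.74 = 838 N·m clockwise.
Net moment of the loads = 2417 N·m clockwise.
The upward force F acts at the right end, arm 7.89 m, giving F × 7.89 counterclockwise.
Setting net torque to zero: F × 7.89 = 2417 → F = 2417 / 7.89 = 306 N.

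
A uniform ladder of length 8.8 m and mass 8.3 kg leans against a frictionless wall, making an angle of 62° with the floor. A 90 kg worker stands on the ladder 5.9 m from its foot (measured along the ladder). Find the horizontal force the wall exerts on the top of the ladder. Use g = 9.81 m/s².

About the foot of the ladder:
Ladder weight 8.3×9.81 = 81.42 N acts at 4.4 m along the ladder; its horizontal arm is 4.4·cos62° = 2.066 m → τ = 168.2 N·m clockwise.
Worker: 90×9.81 = 882.9 N at 5.9 m → arm 2.77 m → τ = 2446 N·m clockwise.
Wall normal N acts horizontally at the top; its moment arm is the height L sinθ = 8.8·sin62° = 7.77 m, counterclockwise.
Setting net torque to zero: N × 7.77 = 2614 → N = 336 N.

N_wall ≈ 336 N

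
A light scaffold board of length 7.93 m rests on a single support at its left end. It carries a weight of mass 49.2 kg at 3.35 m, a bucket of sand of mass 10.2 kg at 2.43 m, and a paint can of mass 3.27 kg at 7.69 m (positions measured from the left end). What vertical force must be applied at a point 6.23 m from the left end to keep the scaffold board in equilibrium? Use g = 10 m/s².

F ≈ 345 N

Take moments about the left end.
Weight: 49.2 × 10 = 492 N down at 3.35 m → arm 3.35 m, τ = 492 × 3.35 = 1648 N·m clockwise.
Bucket of sand: 10.2 × 10 = 102 N down at 2.43 m → arm 2.43 m, τ = 102 × 2.43 = 247.9 N·m clockwise.
Paint can: 3.27 × 10 = 32.7 N down at 7.69 m → arm 7.69 m, τ = 32.7 × 7.69 = 251.5 N·m clockwise.
Net moment of the loads = 2147 N·m clockwise.
The upward force F acts at a point 6.23 m from the left end, arm 6.23 m, giving F × 6.23 counterclockwise.
For rotational equilibrium, F × 6.23 = 2147, so F = 2147 / 6.23 = 345 N.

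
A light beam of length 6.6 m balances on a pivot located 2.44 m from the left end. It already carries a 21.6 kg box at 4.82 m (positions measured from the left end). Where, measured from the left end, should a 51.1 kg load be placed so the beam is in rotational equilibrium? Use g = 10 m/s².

x ≈ 1.43 m from the left end

Sum moments about the pivot (at 2.44 m from the left end) (the support reaction has zero arm there).
Box: 21.6 × 10 = 216 N down at 4.82 m → arm 2.38 m, τ = 216 × 2.38 = 514.1 N·m clockwise.
Net moment of existing loads = 514.1 N·m clockwise.
The load weighs 51.1 × 10 = 511 N and must supply an equal counterclockwise moment, so its lever arm about the pivot is 514.1 / 511 = 1.01 m.
That puts it at 2.44 − 1.01 = 1.43 m from the left end.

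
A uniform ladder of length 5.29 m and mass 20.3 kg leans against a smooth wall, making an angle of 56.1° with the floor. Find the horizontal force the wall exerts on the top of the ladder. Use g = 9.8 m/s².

N_wall ≈ 66.8 N

About the foot of the ladder:
Ladder weight 20.3×9.8 = 198.9 N acts at 2.645 m along the ladder; its horizontal arm is 2.645·cos56.1° = 1.475 m → τ = 293.4 N·m clockwise.
Wall normal N acts horizontally at the top; its moment arm is the height L sinθ = 5.29·sin56.1° = 4.391 m, counterclockwise.
Setting net torque to zero: N × 4.391 = 293.4 → N = 66.8 N.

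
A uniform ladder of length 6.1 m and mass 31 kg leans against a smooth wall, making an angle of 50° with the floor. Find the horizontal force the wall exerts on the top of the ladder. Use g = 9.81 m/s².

Sum moments about the foot of the ladder (the floor normal and friction both act there and drop out).
Ladder weight 31×9.81 = 304.1 N acts at 3.05 m along the ladder; its horizontal arm is 3.05·cos50° = 1.961 m → τ = 596.3 N·m clockwise.
Wall normal N acts horizontally at the top; its moment arm is the height L sinθ = 6.1·sin50° = 4.673 m, counterclockwise.
Στ = 0 ⇒ N × 4.673 = 596.3 ⇒ N = 128 N.

N_wall ≈ 128 N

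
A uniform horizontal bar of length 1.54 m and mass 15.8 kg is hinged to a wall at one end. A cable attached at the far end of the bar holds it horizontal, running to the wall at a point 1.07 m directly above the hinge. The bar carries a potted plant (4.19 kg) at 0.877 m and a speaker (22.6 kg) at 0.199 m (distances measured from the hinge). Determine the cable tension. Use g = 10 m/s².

Choose the hinge as the axis so the unknown hinge reaction has zero arm there.
Beam weight: 15.8 × 10 = 158 N down at 0.77 m → arm 0.77 m, τ = 158 × 0.77 = 121.7 N·m clockwise.
Potted plant: 4.19 × 10 = 41.9 N down at 0.877 m → arm 0.877 m, τ = 41.9 × 0.877 = 36.75 N·m clockwise.
Speaker: 22.6 × 10 = 226 N down at 0.199 m → arm 0.199 m, τ = 226 × 0.199 = 44.97 N·m clockwise.
Total clockwise load moment = 203.4 N·m.
The cable tension T acts at 1.54 m; only its component perpendicular to the bar, T sinθ, produces torque. sinθ = h/√(h²+d²) = 1.07/√(1.07²+1.54²) = 0.5706.
Στ = 0 ⇒ T × 1.54 × 0.5706 = 203.4 ⇒ T = 203.4 / 0.8787 = 231 N.

T ≈ 231 N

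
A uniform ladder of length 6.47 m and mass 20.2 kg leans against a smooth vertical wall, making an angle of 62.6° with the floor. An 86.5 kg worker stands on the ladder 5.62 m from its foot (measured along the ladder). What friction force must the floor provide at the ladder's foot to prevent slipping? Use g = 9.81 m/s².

Sum moments about the foot of the ladder (the floor normal and friction both act there and drop out).
Ladder weight 20.2×9.81 = 198.2 N acts at 3.235 m along the ladder; its horizontal arm is 3.235·cos62.6° = 1.489 m → τ = 295.1 N·m clockwise.
Worker: 86.5×9.81 = 848.6 N at 5.62 m → arm 2.586 m → τ = 2194 N·m clockwise.
Wall normal N acts horizontally at the top; its moment arm is the height L sinθ = 6.47·sin62.6° = 5.744 m, counterclockwise.
For rotational equilibrium, N × 5.744 = 2489, so N = 433 N.
ΣFx = 0: friction at the foot balances the wall's push, so f = N_wall = 433 N.

f ≈ 433 N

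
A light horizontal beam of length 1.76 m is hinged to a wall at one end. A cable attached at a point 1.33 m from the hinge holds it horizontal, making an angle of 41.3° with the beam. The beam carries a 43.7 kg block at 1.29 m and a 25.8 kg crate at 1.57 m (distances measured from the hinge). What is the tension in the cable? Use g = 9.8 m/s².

Taking torques about the hinge:
Block: 43.7 × 9.8 = 428.3 N down at 1.29 m → arm 1.29 m, τ = 428.3 × 1.29 = 552.5 N·m clockwise.
Crate: 25.8 × 9.8 = 252.8 N down at 1.57 m → arm 1.57 m, τ = 252.8 × 1.57 = 396.9 N·m clockwise.
Total clockwise load moment = 949.4 N·m.
The cable tension T acts at 1.33 m; only its component perpendicular to the beam, T sinθ, produces torque. sin 41.3° = 0.66.
For rotational equilibrium, T × 1.33 × 0.66 = 949.4, so T = 949.4 / 0.8778 = 1080 N.

T ≈ 1080 N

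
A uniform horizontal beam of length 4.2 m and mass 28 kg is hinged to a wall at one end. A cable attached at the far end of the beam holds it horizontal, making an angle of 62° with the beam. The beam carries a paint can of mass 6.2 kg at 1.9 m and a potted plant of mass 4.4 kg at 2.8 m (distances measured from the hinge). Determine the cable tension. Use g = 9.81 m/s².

About the hinge:
Beam weight: 28 × 9.81 = 274.7 N down at 2.1 m → arm 2.1 m, τ = 274.7 × 2.1 = 576.9 N·m clockwise.
Paint can: 6.2 × 9.81 = 60.82 N down at 1.9 m → arm 1.9 m, τ = 60.82 × 1.9 = 115.6 N·m clockwise.
Potted plant: 4.4 × 9.81 = 43.16 N down at 2.8 m → arm 2.8 m, τ = 43.16 × 2.8 = 120.8 N·m clockwise.
Total clockwise load moment = 813.3 N·m.
The cable tension T acts at 4.2 m; only its component perpendicular to the beam, T sinθ, produces torque. sin 62° = 0.8829.
Στ = 0 ⇒ T × 4.2 × 0.8829 = 813.3 ⇒ T = 813.3 / 3.708 = 219 N.

T ≈ 219 N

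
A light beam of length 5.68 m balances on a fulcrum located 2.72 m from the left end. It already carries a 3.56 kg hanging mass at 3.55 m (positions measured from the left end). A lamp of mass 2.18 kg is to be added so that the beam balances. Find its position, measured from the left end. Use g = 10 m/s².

x ≈ 1.36 m from the left end

Taking torques about the fulcrum (at 2.72 m from the left end):
Hanging mass: 3.56 × 10 = 35.6 N down at 3.55 m → arm 0.83 m, τ = 35.6 × 0.83 = 29.55 N·m clockwise.
Net moment of existing loads = 29.55 N·m clockwise.
The lamp weighs 2.18 × 10 = 21.8 N and must supply an equal counterclockwise moment, so its lever arm about the fulcrum is 29.55 / 21.8 = 1.36 m.
That puts it at 2.72 − 1.36 = 1.36 m from the left end.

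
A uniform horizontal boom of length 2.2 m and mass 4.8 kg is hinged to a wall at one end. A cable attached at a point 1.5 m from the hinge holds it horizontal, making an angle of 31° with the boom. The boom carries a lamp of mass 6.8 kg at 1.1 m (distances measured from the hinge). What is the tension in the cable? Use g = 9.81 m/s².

Choose the hinge as the axis so the unknown hinge reaction has zero arm there.
Beam weight: 4.8 × 9.81 = 47.09 N down at 1.1 m → arm 1.1 m, τ = 47.09 × 1.1 = 51.8 N·m clockwise.
Lamp: 6.8 × 9.81 = 66.71 N down at 1.1 m → arm 1.1 m, τ = 66.71 × 1.1 = 73.38 N·m clockwise.
Total clockwise load moment = 125.2 N·m.
The cable tension T acts at 1.5 m; only its component perpendicular to the boom, T sinθ, produces torque. sin 31° = 0.515.
Στ = 0 ⇒ T × 1.5 × 0.515 = 125.2 ⇒ T = 125.2 / 0.7725 = 162 N.

T ≈ 162 N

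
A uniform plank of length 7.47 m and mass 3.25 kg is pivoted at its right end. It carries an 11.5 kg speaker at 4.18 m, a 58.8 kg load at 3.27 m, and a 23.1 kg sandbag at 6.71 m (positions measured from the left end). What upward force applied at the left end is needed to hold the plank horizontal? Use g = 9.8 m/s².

Take moments about the right end.
Beam weight: 3.25 × 9.8 = 31.85 N down at 3.735 m → arm 3.735 m, τ = 31.85 × 3.735 = 119 N·m counterclockwise.
Speaker: 11.5 × 9.8 = 112.7 N down at 4.18 m → arm 3.29 m, τ = 112.7 × 3.29 = 370.8 N·m counterclockwise.
Load: 58.8 × 9.8 = 576.2 N down at 3.27 m → arm 4.2 m, τ = 576.2 × 4.2 = 2420 N·m counterclockwise.
Sandbag: 23.1 × 9.8 = 226.4 N down at 6.71 m → arm 0.76 m, τ = 226.4 × 0.76 = 172.1 N·m counterclockwise.
Net moment of the loads = 3082 N·m counterclockwise.
The upward force F acts at the left end, arm 7.47 m, giving F × 7.47 clockwise.
Balancing moments: F × 7.47 = 3082, giving F = 3082 / 7.47 = 413 N.

F ≈ 413 N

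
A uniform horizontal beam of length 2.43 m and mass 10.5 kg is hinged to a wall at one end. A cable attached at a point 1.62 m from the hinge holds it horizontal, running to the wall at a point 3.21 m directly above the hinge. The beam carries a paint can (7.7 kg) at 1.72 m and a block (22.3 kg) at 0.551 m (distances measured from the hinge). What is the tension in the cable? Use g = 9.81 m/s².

T ≈ 260 N

Choose the hinge as the axis so the unknown hinge reaction has zero arm there.
Beam weight: 10.5 × 9.81 = 103 N down at 1.215 m → arm 1.215 m, τ = 103 × 1.215 = 125.1 N·m clockwise.
Paint can: 7.7 × 9.81 = 75.54 N down at 1.72 m → arm 1.72 m, τ = 75.54 × 1.72 = 129.9 N·m clockwise.
Block: 22.3 × 9.81 = 218.8 N down at 0.551 m → arm 0.551 m, τ = 218.8 × 0.551 = 120.6 N·m clockwise.
Total clockwise load moment = 375.6 N·m.
The cable tension T acts at 1.62 m; only its component perpendicular to the beam, T sinθ, produces torque. sinθ = h/√(h²+d²) = 3.21/√(3.21²+1.62²) = 0.8928.
Balancing moments: T × 1.62 × 0.8928 = 375.6, giving T = 375.6 / 1.446 = 260 N.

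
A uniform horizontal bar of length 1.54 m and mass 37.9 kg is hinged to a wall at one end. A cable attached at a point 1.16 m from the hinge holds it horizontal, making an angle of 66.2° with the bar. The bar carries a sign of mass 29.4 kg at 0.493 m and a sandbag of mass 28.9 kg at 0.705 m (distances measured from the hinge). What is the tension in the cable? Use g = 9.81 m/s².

Sum moments about the hinge (the unknown hinge reaction has zero arm there).
Beam weight: 37.9 × 9.81 = 371.8 N down at 0.77 m → arm 0.77 m, τ = 371.8 × 0.77 = 286.3 N·m clockwise.
Sign: 29.4 × 9.81 = 288.4 N down at 0.493 m → arm 0.493 m, τ = 288.4 × 0.493 = 142.2 N·m clockwise.
Sandbag: 28.9 × 9.81 = 283.5 N down at 0.705 m → arm 0.705 m, τ = 283.5 × 0.705 = 199.9 N·m clockwise.
Total clockwise load moment = 628.4 N·m.
The cable tension T acts at 1.16 m; only its component perpendicular to the bar, T sinθ, produces torque. sin 66.2° = 0.915.
Balancing moments: T × 1.16 × 0.915 = 628.4, giving T = 628.4 / 1.061 = 592 N.

T ≈ 592 N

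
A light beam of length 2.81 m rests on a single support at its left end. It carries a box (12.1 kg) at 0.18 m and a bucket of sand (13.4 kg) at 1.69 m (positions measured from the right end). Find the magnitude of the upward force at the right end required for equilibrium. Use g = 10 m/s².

Choose the left end as the axis so the unknown pivot reaction has zero arm there.
Box: 12.1 × 10 = 121 N down at 0.18 m → arm 2.63 m, τ = 121 × 2.63 = 318.2 N·m clockwise.
Bucket of sand: 13.4 × 10 = 134 N down at 1.69 m → arm 1.12 m, τ = 134 × 1.12 = 150.1 N·m clockwise.
Net moment of the loads = 468.3 N·m clockwise.
The upward force F acts at the right end, arm 2.81 m, giving F × 2.81 counterclockwise.
Setting net torque to zero: F × 2.81 = 468.3 → F = 468.3 / 2.81 = 167 N.

F ≈ 167 N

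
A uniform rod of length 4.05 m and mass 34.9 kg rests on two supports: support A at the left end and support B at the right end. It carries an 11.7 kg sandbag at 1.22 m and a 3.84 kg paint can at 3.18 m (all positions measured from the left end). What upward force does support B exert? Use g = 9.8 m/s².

Sum moments about support A (its reaction then has zero moment arm).
Beam weight: 34.9 × 9.8 = 342 N down at 2.025 m → arm 2.025 m, τ = 342 × 2.025 = 692.5 N·m clockwise.
Sandbag: 11.7 × 9.8 = 114.7 N down at 1.22 m → arm 1.22 m, τ = 114.7 × 1.22 = 139.9 N·m clockwise.
Paint can: 3.84 × 9.8 = 37.63 N down at 3.18 m → arm 3.18 m, τ = 37.63 × 3.18 = 119.7 N·m clockwise.
Net load moment about support A = 952.1 N·m clockwise.
Reaction R at support B is upward at 4.05 m, arm 4.05 m → moment R × 4.05 counterclockwise.
Setting net torque to zero: R × 4.05 = 952.1 → R = 235 N.

R_B ≈ 235 N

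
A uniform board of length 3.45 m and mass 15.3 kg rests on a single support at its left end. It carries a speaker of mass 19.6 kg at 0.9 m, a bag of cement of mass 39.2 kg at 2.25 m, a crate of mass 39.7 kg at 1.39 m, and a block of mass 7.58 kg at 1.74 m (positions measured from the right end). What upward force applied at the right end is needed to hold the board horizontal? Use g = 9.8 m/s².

Take moments about the left end.
Beam weight: 15.3 × 9.8 = 149.9 N down at 1.725 m → arm 1.725 m, τ = 149.9 × 1.725 = 258.6 N·m clockwise.
Speaker: 19.6 × 9.8 = 192.1 N down at 0.9 m → arm 2.55 m, τ = 192.1 × 2.55 = 489.9 N·m clockwise.
Bag of cement: 39.2 × 9.8 = 384.2 N down at 2.25 m → arm 1.2 m, τ = 384.2 × 1.2 = 461 N·m clockwise.
Crate: 39.7 × 9.8 = 389.1 N down at 1.39 m → arm 2.06 m, τ = 389.1 × 2.06 = 801.5 N·m clockwise.
Block: 7.58 × 9.8 = 74.28 N down at 1.74 m → arm 1.71 m, τ = 74.28 × 1.71 = 127 N·m clockwise.
Net moment of the loads = 2138 N·m clockwise.
The upward force F acts at the right end, arm 3.45 m, giving F × 3.45 counterclockwise.
Στ = 0 ⇒ F × 3.45 = 2138 ⇒ F = 2138 / 3.45 = 620 N.

F ≈ 620 N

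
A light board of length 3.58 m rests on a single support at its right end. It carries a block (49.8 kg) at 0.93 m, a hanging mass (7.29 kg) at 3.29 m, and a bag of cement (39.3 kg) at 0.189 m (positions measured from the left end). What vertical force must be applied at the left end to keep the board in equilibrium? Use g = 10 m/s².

Take moments about the right end.
Block: 49.8 × 10 = 498 N down at 0.93 m → arm 2.65 m, τ = 498 × 2.65 = 1320 N·m counterclockwise.
Hanging mass: 7.29 × 10 = 72.9 N down at 3.29 m → arm 0.29 m, τ = 72.9 × 0.29 = 21.14 N·m counterclockwise.
Bag of cement: 39.3 × 10 = 393 N down at 0.189 m → arm 3.391 m, τ = 393 × 3.391 = 1333 N·m counterclockwise.
Net moment of the loads = 2674 N·m counterclockwise.
The upward force F acts at the left end, arm 3.58 m, giving F × 3.58 clockwise.
Balancing moments: F × 3.58 = 2674, giving F = 2674 / 3.58 = 747 N.

F ≈ 747 N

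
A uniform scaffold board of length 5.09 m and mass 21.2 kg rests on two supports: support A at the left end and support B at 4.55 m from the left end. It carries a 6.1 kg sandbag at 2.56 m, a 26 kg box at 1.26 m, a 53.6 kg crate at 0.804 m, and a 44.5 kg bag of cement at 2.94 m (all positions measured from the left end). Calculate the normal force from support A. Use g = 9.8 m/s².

Take moments about support B.
Beam weight: 21.2 × 9.8 = 207.8 N down at 2.545 m → arm 2.005 m, τ = 207.8 × 2.005 = 416.6 N·m counterclockwise.
Sandbag: 6.1 × 9.8 = 59.78 N down at 2.56 m → arm 1.99 m, τ = 59.78 × 1.99 = 119 N·m counterclockwise.
Box: 26 × 9.8 = 254.8 N down at 1.26 m → arm 3.29 m, τ = 254.8 × 3.29 = 838.3 N·m counterclockwise.
Crate: 53.6 × 9.8 = 525.3 N down at 0.804 m → arm 3.746 m, τ = 525.3 × 3.746 = 1968 N·m counterclockwise.
Bag of cement: 44.5 × 9.8 = 436.1 N down at 2.94 m → arm 1.61 m, τ = 436.1 × 1.61 = 702.1 N·m counterclockwise.
Net load moment about support B = 4044 N·m counterclockwise.
Reaction R at support A is upward at 0 m, arm 4.55 m → moment R × 4.55 clockwise.
Setting net torque to zero: R × 4.55 = 4044 → R = 889 N.

R_A ≈ 889 N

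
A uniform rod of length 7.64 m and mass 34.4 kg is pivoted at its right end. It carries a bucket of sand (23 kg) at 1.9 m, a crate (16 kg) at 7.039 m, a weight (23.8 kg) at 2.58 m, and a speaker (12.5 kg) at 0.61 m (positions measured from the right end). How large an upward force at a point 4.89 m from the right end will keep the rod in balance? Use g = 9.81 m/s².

Sum moments about the right end (the unknown pivot reaction has zero arm there).
Beam weight: 34.4 × 9.81 = 337.5 N down at 3.82 m → arm 3.82 m, τ = 337.5 × 3.82 = 1289 N·m counterclockwise.
Bucket of sand: 23 × 9.81 = 225.6 N down at 1.9 m → arm 1.9 m, τ = 225.6 × 1.9 = 428.6 N·m counterclockwise.
Crate: 16 × 9.81 = 157 N down at 7.039 m → arm 7.039 m, τ = 157 × 7.039 = 1105 N·m counterclockwise.
Weight: 23.8 × 9.81 = 233.5 N down at 2.58 m → arm 2.58 m, τ = 233.5 × 2.58 = 602.4 N·m counterclockwise.
Speaker: 12.5 × 9.81 = 122.6 N down at 0.61 m → arm 0.61 m, τ = 122.6 × 0.61 = 74.79 N·m counterclockwise.
Net moment of the loads = 3500 N·m counterclockwise.
The upward force F acts at a point 4.89 m from the right end, arm 4.89 m, giving F × 4.89 clockwise.
Balancing moments: F × 4.89 = 3500, giving F = 3500 / 4.89 = 716 N.

F ≈ 716 N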